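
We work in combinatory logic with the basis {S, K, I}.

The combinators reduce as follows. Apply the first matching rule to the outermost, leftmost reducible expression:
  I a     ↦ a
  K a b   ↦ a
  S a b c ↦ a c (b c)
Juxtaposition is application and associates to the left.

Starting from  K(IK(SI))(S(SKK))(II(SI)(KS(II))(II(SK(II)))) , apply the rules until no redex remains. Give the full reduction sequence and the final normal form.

Answer: normal form = SI  (in 3 steps)

Working:
  start: K(IK(SI))(S(SKK))(II(SI)(KS(II))(II(SK(II))))
  →1  IK(SI)(II(SI)(KS(II))(II(SK(II))))
  →2  K(SI)(II(SI)(KS(II))(II(SK(II))))
  →3  SI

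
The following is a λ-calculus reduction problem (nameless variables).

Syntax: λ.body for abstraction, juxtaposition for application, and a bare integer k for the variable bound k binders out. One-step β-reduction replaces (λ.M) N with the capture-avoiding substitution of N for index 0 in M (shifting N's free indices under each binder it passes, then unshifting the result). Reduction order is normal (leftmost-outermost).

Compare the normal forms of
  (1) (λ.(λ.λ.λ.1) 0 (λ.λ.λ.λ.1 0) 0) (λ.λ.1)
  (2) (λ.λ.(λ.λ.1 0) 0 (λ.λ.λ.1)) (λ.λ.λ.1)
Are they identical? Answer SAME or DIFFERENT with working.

Term A:
  start: (λ.(λ.λ.λ.1) 0 (λ.λ.λ.λ.1 0) 0) (λ.λ.1)
  [1] (λ.λ.λ.1) (λ.λ.1) (λ.λ.λ.λ.1 0) (λ.λ.1)
  [2] (λ.λ.1) (λ.λ.λ.λ.1 0) (λ.λ.1)
  [3] (λ.λ.λ.λ.λ.1 0) (λ.λ.1)
  [4] λ.λ.λ.λ.1 0

Term B:
  start: (λ.λ.(λ.λ.1 0) 0 (λ.λ.λ.1)) (λ.λ.λ.1)
  [1] λ.(λ.λ.1 0) 0 (λ.λ.λ.1)
  [2] λ.(λ.1 0) (λ.λ.λ.1)
  [3] λ.0 (λ.λ.λ.1)

Answer: DIFFERENT — A ⇓ λ.λ.λ.λ.1 0, B ⇓ λ.0 (λ.λ.λ.1)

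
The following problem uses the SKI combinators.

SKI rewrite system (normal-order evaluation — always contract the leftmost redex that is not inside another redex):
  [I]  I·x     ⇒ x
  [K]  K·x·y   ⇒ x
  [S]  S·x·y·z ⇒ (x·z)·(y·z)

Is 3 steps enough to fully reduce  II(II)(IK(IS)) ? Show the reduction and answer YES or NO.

  start: II(II)(IK(IS))
  step 1: I(II)(IK(IS))
  step 2: II(IK(IS))
  step 3: I(IK(IS))

Answer: NO — after 3 steps the term is I(IK(IS)), not yet normal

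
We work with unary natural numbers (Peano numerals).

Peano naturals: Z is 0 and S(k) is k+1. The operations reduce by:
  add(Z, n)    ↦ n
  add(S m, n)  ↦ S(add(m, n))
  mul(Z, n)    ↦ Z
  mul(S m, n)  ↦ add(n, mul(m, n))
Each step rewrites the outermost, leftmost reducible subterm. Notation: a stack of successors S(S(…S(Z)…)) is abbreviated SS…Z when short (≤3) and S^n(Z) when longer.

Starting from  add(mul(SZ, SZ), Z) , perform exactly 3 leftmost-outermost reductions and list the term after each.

  start: add(mul(SZ, SZ), Z)
  step 1: add(add(SZ, mul(Z, SZ)), Z)
  step 2: add(S(add(Z, mul(Z, SZ))), Z)
  step 3: S(add(add(Z, mul(Z, SZ)), Z))

Answer: after 3 steps: S(add(add(Z, mul(Z, SZ)), Z))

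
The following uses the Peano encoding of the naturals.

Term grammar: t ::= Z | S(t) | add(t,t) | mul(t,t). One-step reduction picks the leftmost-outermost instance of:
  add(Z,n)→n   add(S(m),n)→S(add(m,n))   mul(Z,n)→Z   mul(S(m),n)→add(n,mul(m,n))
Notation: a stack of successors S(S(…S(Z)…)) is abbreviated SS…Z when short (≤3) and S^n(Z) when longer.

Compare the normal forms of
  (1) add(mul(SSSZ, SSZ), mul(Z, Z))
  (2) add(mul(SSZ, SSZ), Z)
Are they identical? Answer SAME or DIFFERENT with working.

Term A:
  start: add(mul(SSSZ, SSZ), mul(Z, Z))
  step 1: add(add(SSZ, mul(SSZ, SSZ)), mul(Z, Z))
  step 2: add(S(add(SZ, mul(SSZ, SSZ))), mul(Z, Z))
  step 3: S(add(add(SZ, mul(SSZ, SSZ)), mul(Z, Z)))
  step 4: S(add(S(add(Z, mul(SSZ, SSZ))), mul(Z, Z)))
  step 5: S(S(add(add(Z, mul(SSZ, SSZ)), mul(Z, Z))))
  step 6: S(S(add(mul(SSZ, SSZ), mul(Z, Z))))
  step 7: S(S(add(add(SSZ, mul(SZ, SSZ)), mul(Z, Z))))
  step 8: S(S(add(S(add(SZ, mul(SZ, SSZ))), mul(Z, Z))))
  step 9: S(S(S(add(add(SZ, mul(SZ, SSZ)), mul(Z, Z)))))
  step 10: S(S(S(add(S(add(Z, mul(SZ, SSZ))), mul(Z, Z)))))
  step 11: S(S(S(S(add(add(Z, mul(SZ, SSZ)), mul(Z, Z))))))
  step 12: S(S(S(S(add(mul(SZ, SSZ), mul(Z, Z))))))
  step 13: S(S(S(S(add(add(SSZ, mul(Z, SSZ)), mul(Z, Z))))))
  step 14: S(S(S(S(add(S(add(SZ, mul(Z, SSZ))), mul(Z, Z))))))
  step 15: S(S(S(S(S(add(add(SZ, mul(Z, SSZ)), mul(Z, Z)))))))
  step 16: S(S(S(S(S(add(S(add(Z, mul(Z, SSZ))), mul(Z, Z)))))))
  step 17: S(S(S(S(S(S(add(add(Z, mul(Z, SSZ)), mul(Z, Z))))))))
  step 18: S(S(S(S(S(S(add(mul(Z, SSZ), mul(Z, Z))))))))
  step 19: S(S(S(S(S(S(add(Z, mul(Z, Z))))))))
  step 20: S(S(S(S(S(S(mul(Z, Z)))))))
  step 21: S^6(Z)

Term B:
  start: add(mul(SSZ, SSZ), Z)
  step 1: add(add(SSZ, mul(SZ, SSZ)), Z)
  step 2: add(S(add(SZ, mul(SZ, SSZ))), Z)
  step 3: S(add(add(SZ, mul(SZ, SSZ)), Z))
  step 4: S(add(S(add(Z, mul(SZ, SSZ))), Z))
  step 5: S(S(add(add(Z, mul(SZ, SSZ)), Z)))
  step 6: S(S(add(mul(SZ, SSZ), Z)))
  step 7: S(S(add(add(SSZ, mul(Z, SSZ)), Z)))
  step 8: S(S(add(S(add(SZ, mul(Z, SSZ))), Z)))
  step 9: S(S(S(add(add(SZ, mul(Z, SSZ)), Z))))
  step 10: S(S(S(add(S(add(Z, mul(Z, SSZ))), Z))))
  step 11: S(S(S(S(add(add(Z, mul(Z, SSZ)), Z)))))
  step 12: S(S(S(S(add(mul(Z, SSZ), Z)))))
  step 13: S(S(S(S(add(Z, Z)))))
  step 14: S^4(Z)

Answer: DIFFERENT — A ⇓ S^6(Z), B ⇓ S^4(Z)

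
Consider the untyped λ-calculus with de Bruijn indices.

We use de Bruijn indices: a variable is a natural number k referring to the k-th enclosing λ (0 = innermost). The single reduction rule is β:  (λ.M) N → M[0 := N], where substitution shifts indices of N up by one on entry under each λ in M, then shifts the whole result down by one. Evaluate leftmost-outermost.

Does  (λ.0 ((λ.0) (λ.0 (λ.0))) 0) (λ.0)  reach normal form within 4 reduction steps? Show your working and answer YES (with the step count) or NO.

Answer: NO — after 4 steps the term is (λ.0) (λ.0), not yet normal

Reduction:
  start: (λ.0 ((λ.0) (λ.0 (λ.0))) 0) (λ.0)
  [1] (λ.0) ((λ.0) (λ.0 (λ.0))) (λ.0)
  [2] (λ.0) (λ.0 (λ.0)) (λ.0)
  [3] (λ.0 (λ.0)) (λ.0)
  [4] (λ.0) (λ.0)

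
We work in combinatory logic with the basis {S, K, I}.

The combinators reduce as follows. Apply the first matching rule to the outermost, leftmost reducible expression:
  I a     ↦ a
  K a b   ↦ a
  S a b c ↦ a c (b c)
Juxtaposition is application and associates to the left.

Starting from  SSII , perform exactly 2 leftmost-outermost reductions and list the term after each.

Answer: after 2 steps: SII

Working:
  start: SSII
  step 1: SI(II)
  step 2: SII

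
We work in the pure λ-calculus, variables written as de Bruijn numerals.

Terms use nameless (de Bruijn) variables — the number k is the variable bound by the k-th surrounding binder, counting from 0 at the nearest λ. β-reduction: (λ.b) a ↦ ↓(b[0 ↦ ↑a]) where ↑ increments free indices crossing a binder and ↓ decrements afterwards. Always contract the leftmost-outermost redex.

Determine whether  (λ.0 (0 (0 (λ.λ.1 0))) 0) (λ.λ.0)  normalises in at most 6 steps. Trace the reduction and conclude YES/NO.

  start: (λ.0 (0 (0 (λ.λ.1 0))) 0) (λ.λ.0)
  [1] (λ.λ.0) ((λ.λ.0) ((λ.λ.0) (λ.λ.1 0))) (λ.λ.0)
  [2] (λ.0) (λ.λ.0)
  [3] λ.λ.0

Answer: YES — reaches normal form λ.λ.0 in 3 ≤ 6 steps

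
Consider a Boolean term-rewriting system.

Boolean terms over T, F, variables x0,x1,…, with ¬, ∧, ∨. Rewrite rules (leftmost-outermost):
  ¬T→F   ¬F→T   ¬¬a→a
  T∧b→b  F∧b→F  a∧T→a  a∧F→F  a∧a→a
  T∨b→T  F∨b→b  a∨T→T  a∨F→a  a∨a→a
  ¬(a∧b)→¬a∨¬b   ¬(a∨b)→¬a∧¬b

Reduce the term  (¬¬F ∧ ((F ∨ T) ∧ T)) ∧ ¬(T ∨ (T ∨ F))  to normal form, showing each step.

Answer: normal form = F  (in 3 steps)

Working:
  start: (¬¬F ∧ ((F ∨ T) ∧ T)) ∧ ¬(T ∨ (T ∨ F))
  [1] (F ∧ ((F ∨ T) ∧ T)) ∧ ¬(T ∨ (T ∨ F))
  [2] F ∧ ¬(T ∨ (T ∨ F))
  [3] F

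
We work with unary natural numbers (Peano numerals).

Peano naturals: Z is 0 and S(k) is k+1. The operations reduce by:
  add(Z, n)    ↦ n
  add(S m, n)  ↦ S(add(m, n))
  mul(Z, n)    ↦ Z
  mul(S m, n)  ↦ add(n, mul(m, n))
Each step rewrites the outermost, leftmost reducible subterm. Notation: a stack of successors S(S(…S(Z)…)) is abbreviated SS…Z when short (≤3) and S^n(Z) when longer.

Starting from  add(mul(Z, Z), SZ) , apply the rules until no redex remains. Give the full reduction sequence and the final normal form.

  start: add(mul(Z, Z), SZ)
  [1] add(Z, SZ)
  [2] SZ

Answer: normal form = SZ  (in 2 steps)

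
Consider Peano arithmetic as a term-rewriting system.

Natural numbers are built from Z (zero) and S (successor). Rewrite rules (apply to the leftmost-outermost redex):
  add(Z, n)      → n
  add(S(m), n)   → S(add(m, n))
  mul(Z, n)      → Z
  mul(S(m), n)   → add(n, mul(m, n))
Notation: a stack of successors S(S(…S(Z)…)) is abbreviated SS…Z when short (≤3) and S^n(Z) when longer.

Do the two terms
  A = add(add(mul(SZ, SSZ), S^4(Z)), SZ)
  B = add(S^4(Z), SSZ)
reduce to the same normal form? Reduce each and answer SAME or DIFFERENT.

Answer: DIFFERENT — A ⇓ S^7(Z), B ⇓ S^6(Z)

Reduction:
Term A:
  start: add(add(mul(SZ, SSZ), S^4(Z)), SZ)
  →1  add(add(add(SSZ, mul(Z, SSZ)), S^4(Z)), SZ)
  →2  add(add(S(add(SZ, mul(Z, SSZ))), S^4(Z)), SZ)
  →3  add(S(add(add(SZ, mul(Z, SSZ)), S^4(Z))), SZ)
  →4  S(add(add(add(SZ, mul(Z, SSZ)), S^4(Z)), SZ))
  →5  S(add(add(S(add(Z, mul(Z, SSZ))), S^4(Z)), SZ))
  →6  S(add(S(add(add(Z, mul(Z, SSZ)), S^4(Z))), SZ))
  →7  S(S(add(add(add(Z, mul(Z, SSZ)), S^4(Z)), SZ)))
  →8  S(S(add(add(mul(Z, SSZ), S^4(Z)), SZ)))
  →9  S(S(add(add(Z, S^4(Z)), SZ)))
  →10  S(S(add(S^4(Z), SZ)))
  →11  S(S(S(add(SSSZ, SZ))))
  →12  S(S(S(S(add(SSZ, SZ)))))
  →13  S(S(S(S(S(add(SZ, SZ))))))
  →14  S(S(S(S(S(S(add(Z, SZ)))))))
  →15  S^7(Z)

Term B:
  start: add(S^4(Z), SSZ)
  →1  S(add(SSSZ, SSZ))
  →2  S(S(add(SSZ, SSZ)))
  →3  S(S(S(add(SZ, SSZ))))
  →4  S(S(S(S(add(Z, SSZ)))))
  →5  S^6(Z)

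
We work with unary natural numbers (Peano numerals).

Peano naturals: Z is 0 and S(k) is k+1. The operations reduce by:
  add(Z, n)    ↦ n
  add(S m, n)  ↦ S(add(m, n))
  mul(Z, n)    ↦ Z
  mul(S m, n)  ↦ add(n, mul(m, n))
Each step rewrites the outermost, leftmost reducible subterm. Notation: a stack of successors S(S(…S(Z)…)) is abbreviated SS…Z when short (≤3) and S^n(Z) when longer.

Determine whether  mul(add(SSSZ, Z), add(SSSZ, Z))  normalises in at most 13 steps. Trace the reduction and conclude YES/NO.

Answer: NO — after 13 steps the term is S(S(S(add(S(add(SSZ, Z)), mul(add(SZ, Z), add(SSSZ, Z)))))), not yet normal

Reduction:
  start: mul(add(SSSZ, Z), add(SSSZ, Z))
  →1  mul(S(add(SSZ, Z)), add(SSSZ, Z))
  →2  add(add(SSSZ, Z), mul(add(SSZ, Z), add(SSSZ, Z)))
  →3  add(S(add(SSZ, Z)), mul(add(SSZ, Z), add(SSSZ, Z)))
  →4  S(add(add(SSZ, Z), mul(add(SSZ, Z), add(SSSZ, Z))))
  →5  S(add(S(add(SZ, Z)), mul(add(SSZ, Z), add(SSSZ, Z))))
  →6  S(S(add(add(SZ, Z), mul(add(SSZ, Z), add(SSSZ, Z)))))
  →7  S(S(add(S(add(Z, Z)), mul(add(SSZ, Z), add(SSSZ, Z)))))
  →8  S(S(S(add(add(Z, Z), mul(add(SSZ, Z), add(SSSZ, Z))))))
  →9  S(S(S(add(Z, mul(add(SSZ, Z), add(SSSZ, Z))))))
  →10  S(S(S(mul(add(SSZ, Z), add(SSSZ, Z)))))
  →11  S(S(S(mul(S(add(SZ, Z)), add(SSSZ, Z)))))
  →12  S(S(S(add(add(SSSZ, Z), mul(add(SZ, Z), add(SSSZ, Z))))))
  →13  S(S(S(add(S(add(SSZ, Z)), mul(add(SZ, Z), add(SSSZ, Z))))))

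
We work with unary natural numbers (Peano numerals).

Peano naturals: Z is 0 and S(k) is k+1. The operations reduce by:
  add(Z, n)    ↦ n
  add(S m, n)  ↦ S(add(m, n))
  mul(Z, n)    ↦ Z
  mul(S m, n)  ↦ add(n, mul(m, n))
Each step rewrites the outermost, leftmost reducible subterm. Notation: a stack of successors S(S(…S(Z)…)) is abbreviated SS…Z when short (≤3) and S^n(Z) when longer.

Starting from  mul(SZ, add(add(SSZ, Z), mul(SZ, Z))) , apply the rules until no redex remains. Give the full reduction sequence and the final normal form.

  start: mul(SZ, add(add(SSZ, Z), mul(SZ, Z)))
  step 1: add(add(add(SSZ, Z), mul(SZ, Z)), mul(Z, add(add(SSZ, Z), mul(SZ, Z))))
  step 2: add(add(S(add(SZ, Z)), mul(SZ, Z)), mul(Z, add(add(SSZ, Z), mul(SZ, Z))))
  step 3: add(S(add(add(SZ, Z), mul(SZ, Z))), mul(Z, add(add(SSZ, Z), mul(SZ, Z))))
  step 4: S(add(add(add(SZ, Z), mul(SZ, Z)), mul(Z, add(add(SSZ, Z), mul(SZ, Z)))))
  step 5: S(add(add(S(add(Z, Z)), mul(SZ, Z)), mul(Z, add(add(SSZ, Z), mul(SZ, Z)))))
  step 6: S(add(S(add(add(Z, Z), mul(SZ, Z))), mul(Z, add(add(SSZ, Z), mul(SZ, Z)))))
  step 7: S(S(add(add(add(Z, Z), mul(SZ, Z)), mul(Z, add(add(SSZ, Z), mul(SZ, Z))))))
  step 8: S(S(add(add(Z, mul(SZ, Z)), mul(Z, add(add(SSZ, Z), mul(SZ, Z))))))
  step 9: S(S(add(mul(SZ, Z), mul(Z, add(add(SSZ, Z), mul(SZ, Z))))))
  step 10: S(S(add(add(Z, mul(Z, Z)), mul(Z, add(add(SSZ, Z), mul(SZ, Z))))))
  step 11: S(S(add(mul(Z, Z), mul(Z, add(add(SSZ, Z), mul(SZ, Z))))))
  step 12: S(S(add(Z, mul(Z, add(add(SSZ, Z), mul(SZ, Z))))))
  step 13: S(S(mul(Z, add(add(SSZ, Z), mul(SZ, Z)))))
  step 14: SSZ

Answer: normal form = SSZ  (in 14 steps)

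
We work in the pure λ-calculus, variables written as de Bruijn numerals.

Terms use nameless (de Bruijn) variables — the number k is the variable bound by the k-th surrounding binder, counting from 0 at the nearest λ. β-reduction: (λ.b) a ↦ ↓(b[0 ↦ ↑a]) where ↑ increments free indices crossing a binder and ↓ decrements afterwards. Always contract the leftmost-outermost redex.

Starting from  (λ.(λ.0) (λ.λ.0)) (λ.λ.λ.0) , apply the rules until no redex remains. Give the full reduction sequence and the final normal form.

Answer: normal form = λ.λ.0  (in 2 steps)

Derivation:
  start: (λ.(λ.0) (λ.λ.0)) (λ.λ.λ.0)
  step 1: (λ.0) (λ.λ.0)
  step 2: λ.λ.0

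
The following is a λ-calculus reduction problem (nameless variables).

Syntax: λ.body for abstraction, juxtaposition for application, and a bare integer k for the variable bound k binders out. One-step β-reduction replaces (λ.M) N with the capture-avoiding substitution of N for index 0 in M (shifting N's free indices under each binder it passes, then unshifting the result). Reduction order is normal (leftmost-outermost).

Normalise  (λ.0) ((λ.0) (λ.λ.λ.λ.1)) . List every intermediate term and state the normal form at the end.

  start: (λ.0) ((λ.0) (λ.λ.λ.λ.1))
  step 1: (λ.0) (λ.λ.λ.λ.1)
  step 2: λ.λ.λ.λ.1

Answer: normal form = λ.λ.λ.λ.1  (in 2 steps)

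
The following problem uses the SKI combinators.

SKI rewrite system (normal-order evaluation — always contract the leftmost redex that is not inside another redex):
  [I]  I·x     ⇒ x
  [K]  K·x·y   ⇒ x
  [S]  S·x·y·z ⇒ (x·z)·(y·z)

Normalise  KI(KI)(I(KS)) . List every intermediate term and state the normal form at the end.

Answer: normal form = KS  (in 3 steps)

Reduction:
  start: KI(KI)(I(KS))
  [1] I(I(KS))
  [2] I(KS)
  [3] KS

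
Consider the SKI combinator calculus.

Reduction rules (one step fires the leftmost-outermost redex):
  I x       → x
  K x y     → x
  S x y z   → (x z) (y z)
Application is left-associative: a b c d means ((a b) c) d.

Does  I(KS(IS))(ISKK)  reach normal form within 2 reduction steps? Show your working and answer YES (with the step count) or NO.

Answer: NO — after 2 steps the term is S(ISKK), not yet normal

Working:
  start: I(KS(IS))(ISKK)
  step 1: KS(IS)(ISKK)
  step 2: S(ISKK)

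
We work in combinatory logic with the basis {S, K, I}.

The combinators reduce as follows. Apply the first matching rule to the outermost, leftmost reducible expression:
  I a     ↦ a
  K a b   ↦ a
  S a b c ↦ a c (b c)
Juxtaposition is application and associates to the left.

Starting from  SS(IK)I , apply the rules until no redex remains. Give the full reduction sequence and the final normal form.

Answer: normal form = SI(KI)  (in 2 steps)

Reduction:
  start: SS(IK)I
  step 1: SI(IKI)
  step 2: SI(KI)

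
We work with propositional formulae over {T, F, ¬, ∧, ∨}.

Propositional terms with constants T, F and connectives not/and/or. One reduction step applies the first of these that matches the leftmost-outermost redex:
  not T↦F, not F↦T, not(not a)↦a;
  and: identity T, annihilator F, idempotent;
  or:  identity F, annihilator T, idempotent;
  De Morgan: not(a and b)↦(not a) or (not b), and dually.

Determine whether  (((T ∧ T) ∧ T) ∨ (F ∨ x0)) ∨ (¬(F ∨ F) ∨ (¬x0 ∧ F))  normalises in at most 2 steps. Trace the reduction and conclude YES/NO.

Answer: NO — after 2 steps the term is (T ∨ (F ∨ x0)) ∨ (¬(F ∨ F) ∨ (¬x0 ∧ F)), not yet normal

Reduction:
  start: (((T ∧ T) ∧ T) ∨ (F ∨ x0)) ∨ (¬(F ∨ F) ∨ (¬x0 ∧ F))
  step 1: ((T ∧ T) ∨ (F ∨ x0)) ∨ (¬(F ∨ F) ∨ (¬x0 ∧ F))
  step 2: (T ∨ (F ∨ x0)) ∨ (¬(F ∨ F) ∨ (¬x0 ∧ F))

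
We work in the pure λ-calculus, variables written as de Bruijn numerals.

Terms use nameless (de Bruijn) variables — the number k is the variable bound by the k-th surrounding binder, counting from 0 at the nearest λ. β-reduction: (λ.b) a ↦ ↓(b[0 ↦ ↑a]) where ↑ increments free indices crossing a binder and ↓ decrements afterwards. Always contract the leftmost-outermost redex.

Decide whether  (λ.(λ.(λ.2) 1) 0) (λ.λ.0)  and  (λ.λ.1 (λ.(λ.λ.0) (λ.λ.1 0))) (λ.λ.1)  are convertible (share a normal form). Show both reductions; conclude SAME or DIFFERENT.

Answer: DIFFERENT — A ⇓ λ.λ.0, B ⇓ λ.λ.λ.λ.0

Derivation:
Term A:
  start: (λ.(λ.(λ.2) 1) 0) (λ.λ.0)
  →1  (λ.(λ.λ.λ.0) (λ.λ.0)) (λ.λ.0)
  →2  (λ.λ.λ.0) (λ.λ.0)
  →3  λ.λ.0

Term B:
  start: (λ.λ.1 (λ.(λ.λ.0) (λ.λ.1 0))) (λ.λ.1)
  →1  λ.(λ.λ.1) (λ.(λ.λ.0) (λ.λ.1 0))
  →2  λ.λ.λ.(λ.λ.0) (λ.λ.1 0)
  →3  λ.λ.λ.λ.0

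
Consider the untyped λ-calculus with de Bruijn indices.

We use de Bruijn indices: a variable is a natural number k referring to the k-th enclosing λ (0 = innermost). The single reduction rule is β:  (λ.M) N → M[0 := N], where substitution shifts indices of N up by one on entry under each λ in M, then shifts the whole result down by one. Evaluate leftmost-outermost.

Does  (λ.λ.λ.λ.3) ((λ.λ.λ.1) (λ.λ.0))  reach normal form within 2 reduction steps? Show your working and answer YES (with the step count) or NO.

  start: (λ.λ.λ.λ.3) ((λ.λ.λ.1) (λ.λ.0))
  step 1: λ.λ.λ.(λ.λ.λ.1) (λ.λ.0)
  step 2: λ.λ.λ.λ.λ.1

Answer: YES — reaches normal form λ.λ.λ.λ.λ.1 in 2 ≤ 2 steps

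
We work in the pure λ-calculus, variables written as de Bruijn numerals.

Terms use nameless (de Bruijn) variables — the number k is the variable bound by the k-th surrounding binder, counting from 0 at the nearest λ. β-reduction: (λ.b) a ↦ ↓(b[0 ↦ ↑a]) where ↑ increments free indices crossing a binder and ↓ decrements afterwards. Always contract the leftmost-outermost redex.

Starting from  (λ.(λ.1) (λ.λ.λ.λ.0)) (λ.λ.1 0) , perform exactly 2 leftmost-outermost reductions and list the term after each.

  start: (λ.(λ.1) (λ.λ.λ.λ.0)) (λ.λ.1 0)
  [1] (λ.λ.λ.1 0) (λ.λ.λ.λ.0)
  [2] λ.λ.1 0

Answer: after 2 steps: λ.λ.1 0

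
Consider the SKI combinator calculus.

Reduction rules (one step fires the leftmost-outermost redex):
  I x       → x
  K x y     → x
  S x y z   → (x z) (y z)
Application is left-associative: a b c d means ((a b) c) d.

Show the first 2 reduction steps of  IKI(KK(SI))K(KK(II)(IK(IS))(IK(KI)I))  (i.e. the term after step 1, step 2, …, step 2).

Answer: after 2 steps: IK(KK(II)(IK(IS))(IK(KI)I))

Reduction:
  start: IKI(KK(SI))K(KK(II)(IK(IS))(IK(KI)I))
  step 1: KI(KK(SI))K(KK(II)(IK(IS))(IK(KI)I))
  step 2: IK(KK(II)(IK(IS))(IK(KI)I))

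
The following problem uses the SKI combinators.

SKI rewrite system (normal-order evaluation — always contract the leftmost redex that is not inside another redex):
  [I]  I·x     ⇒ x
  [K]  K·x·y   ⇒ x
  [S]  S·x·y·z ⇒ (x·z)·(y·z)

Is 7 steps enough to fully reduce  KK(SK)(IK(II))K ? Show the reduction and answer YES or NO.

  start: KK(SK)(IK(II))K
  →1  K(IK(II))K
  →2  IK(II)
  →3  K(II)
  →4  KI

Answer: YES — reaches normal form KI in 4 ≤ 7 steps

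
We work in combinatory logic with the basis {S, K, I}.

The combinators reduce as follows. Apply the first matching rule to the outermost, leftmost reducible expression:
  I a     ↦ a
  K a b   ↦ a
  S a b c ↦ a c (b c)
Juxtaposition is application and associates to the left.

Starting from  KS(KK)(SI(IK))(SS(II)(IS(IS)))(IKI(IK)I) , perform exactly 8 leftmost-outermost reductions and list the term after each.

  start: KS(KK)(SI(IK))(SS(II)(IS(IS)))(IKI(IK)I)
  step 1: S(SI(IK))(SS(II)(IS(IS)))(IKI(IK)I)
  step 2: SI(IK)(IKI(IK)I)(SS(II)(IS(IS))(IKI(IK)I))
  step 3: I(IKI(IK)I)(IK(IKI(IK)I))(SS(II)(IS(IS))(IKI(IK)I))
  step 4: IKI(IK)I(IK(IKI(IK)I))(SS(II)(IS(IS))(IKI(IK)I))
  step 5: KI(IK)I(IK(IKI(IK)I))(SS(II)(IS(IS))(IKI(IK)I))
  step 6: II(IK(IKI(IK)I))(SS(II)(IS(IS))(IKI(IK)I))
  step 7: I(IK(IKI(IK)I))(SS(II)(IS(IS))(IKI(IK)I))
  step 8: IK(IKI(IK)I)(SS(II)(IS(IS))(IKI(IK)I))

Answer: after 8 steps: IK(IKI(IK)I)(SS(II)(IS(IS))(IKI(IK)I))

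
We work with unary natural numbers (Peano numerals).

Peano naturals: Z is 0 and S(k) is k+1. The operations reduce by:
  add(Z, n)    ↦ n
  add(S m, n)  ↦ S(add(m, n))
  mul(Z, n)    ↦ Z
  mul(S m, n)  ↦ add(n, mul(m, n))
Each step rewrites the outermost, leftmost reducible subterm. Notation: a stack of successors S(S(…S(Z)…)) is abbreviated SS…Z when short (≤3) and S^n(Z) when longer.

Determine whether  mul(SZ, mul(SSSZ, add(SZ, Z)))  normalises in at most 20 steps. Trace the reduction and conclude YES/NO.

  start: mul(SZ, mul(SSSZ, add(SZ, Z)))
  [1] add(mul(SSSZ, add(SZ, Z)), mul(Z, mul(SSSZ, add(SZ, Z))))
  [2] add(add(add(SZ, Z), mul(SSZ, add(SZ, Z))), mul(Z, mul(SSSZ, add(SZ, Z))))
  [3] add(add(S(add(Z, Z)), mul(SSZ, add(SZ, Z))), mul(Z, mul(SSSZ, add(SZ, Z))))
  [4] add(S(add(add(Z, Z), mul(SSZ, add(SZ, Z)))), mul(Z, mul(SSSZ, add(SZ, Z))))
  [5] S(add(add(add(Z, Z), mul(SSZ, add(SZ, Z))), mul(Z, mul(SSSZ, add(SZ, Z)))))
  [6] S(add(add(Z, mul(SSZ, add(SZ, Z))), mul(Z, mul(SSSZ, add(SZ, Z)))))
  [7] S(add(mul(SSZ, add(SZ, Z)), mul(Z, mul(SSSZ, add(SZ, Z)))))
  [8] S(add(add(add(SZ, Z), mul(SZ, add(SZ, Z))), mul(Z, mul(SSSZ, add(SZ, Z)))))
  [9] S(add(add(S(add(Z, Z)), mul(SZ, add(SZ, Z))), mul(Z, mul(SSSZ, add(SZ, Z)))))
  [10] S(add(S(add(add(Z, Z), mul(SZ, add(SZ, Z)))), mul(Z, mul(SSSZ, add(SZ, Z)))))
  [11] S(S(add(add(add(Z, Z), mul(SZ, add(SZ, Z))), mul(Z, mul(SSSZ, add(SZ, Z))))))
  [12] S(S(add(add(Z, mul(SZ, add(SZ, Z))), mul(Z, mul(SSSZ, add(SZ, Z))))))
  [13] S(S(add(mul(SZ, add(SZ, Z)), mul(Z, mul(SSSZ, add(SZ, Z))))))
  [14] S(S(add(add(add(SZ, Z), mul(Z, add(SZ, Z))), mul(Z, mul(SSSZ, add(SZ, Z))))))
  [15] S(S(add(add(S(add(Z, Z)), mul(Z, add(SZ, Z))), mul(Z, mul(SSSZ, add(SZ, Z))))))
  [16] S(S(add(S(add(add(Z, Z), mul(Z, add(SZ, Z)))), mul(Z, mul(SSSZ, add(SZ, Z))))))
  [17] S(S(S(add(add(add(Z, Z), mul(Z, add(SZ, Z))), mul(Z, mul(SSSZ, add(SZ, Z)))))))
  [18] S(S(S(add(add(Z, mul(Z, add(SZ, Z))), mul(Z, mul(SSSZ, add(SZ, Z)))))))
  [19] S(S(S(add(mul(Z, add(SZ, Z)), mul(Z, mul(SSSZ, add(SZ, Z)))))))
  [20] S(S(S(add(Z, mul(Z, mul(SSSZ, add(SZ, Z)))))))

Answer: NO — after 20 steps the term is S(S(S(add(Z, mul(Z, mul(SSSZ, add(SZ, Z))))))), not yet normal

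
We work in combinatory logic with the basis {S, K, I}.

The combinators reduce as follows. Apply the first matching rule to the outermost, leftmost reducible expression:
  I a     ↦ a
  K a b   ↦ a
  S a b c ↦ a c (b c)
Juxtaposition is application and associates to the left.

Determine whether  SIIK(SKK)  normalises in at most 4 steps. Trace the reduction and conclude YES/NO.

  start: SIIK(SKK)
  [1] IK(IK)(SKK)
  [2] K(IK)(SKK)
  [3] IK
  [4] K

Answer: YES — reaches normal form K in 4 ≤ 4 steps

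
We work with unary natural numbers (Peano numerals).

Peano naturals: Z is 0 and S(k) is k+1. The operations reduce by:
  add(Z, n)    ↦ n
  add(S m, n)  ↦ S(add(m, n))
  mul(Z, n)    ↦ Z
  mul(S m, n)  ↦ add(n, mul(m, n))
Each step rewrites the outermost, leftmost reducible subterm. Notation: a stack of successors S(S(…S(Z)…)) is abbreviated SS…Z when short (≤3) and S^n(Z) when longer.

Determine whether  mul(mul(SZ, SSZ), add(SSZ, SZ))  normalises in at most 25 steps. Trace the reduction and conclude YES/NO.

Answer: YES — reaches normal form S^6(Z) in 22 ≤ 25 steps

Derivation:
  start: mul(mul(SZ, SSZ), add(SSZ, SZ))
  [1] mul(add(SSZ, mul(Z, SSZ)), add(SSZ, SZ))
  [2] mul(S(add(SZ, mul(Z, SSZ))), add(SSZ, SZ))
  [3] add(add(SSZ, SZ), mul(add(SZ, mul(Z, SSZ)), add(SSZ, SZ)))
  [4] add(S(add(SZ, SZ)), mul(add(SZ, mul(Z, SSZ)), add(SSZ, SZ)))
  [5] S(add(add(SZ, SZ), mul(add(SZ, mul(Z, SSZ)), add(SSZ, SZ))))
  [6] S(add(S(add(Z, SZ)), mul(add(SZ, mul(Z, SSZ)), add(SSZ, SZ))))
  [7] S(S(add(add(Z, SZ), mul(add(SZ, mul(Z, SSZ)), add(SSZ, SZ)))))
  [8] S(S(add(SZ, mul(add(SZ, mul(Z, SSZ)), add(SSZ, SZ)))))
  [9] S(S(S(add(Z, mul(add(SZ, mul(Z, SSZ)), add(SSZ, SZ))))))
  [10] S(S(S(mul(add(SZ, mul(Z, SSZ)), add(SSZ, SZ)))))
  [11] S(S(S(mul(S(add(Z, mul(Z, SSZ))), add(SSZ, SZ)))))
  [12] S(S(S(add(add(SSZ, SZ), mul(add(Z, mul(Z, SSZ)), add(SSZ, SZ))))))
  [13] S(S(S(add(S(add(SZ, SZ)), mul(add(Z, mul(Z, SSZ)), add(SSZ, SZ))))))
  [14] S(S(S(S(add(add(SZ, SZ), mul(add(Z, mul(Z, SSZ)), add(SSZ, SZ)))))))
  [15] S(S(S(S(add(S(add(Z, SZ)), mul(add(Z, mul(Z, SSZ)), add(SSZ, SZ)))))))
  [16] S(S(S(S(S(add(add(Z, SZ), mul(add(Z, mul(Z, SSZ)), add(SSZ, SZ))))))))
  [17] S(S(S(S(S(add(SZ, mul(add(Z, mul(Z, SSZ)), add(SSZ, SZ))))))))
  [18] S(S(S(S(S(S(add(Z, mul(add(Z, mul(Z, SSZ)), add(SSZ, SZ)))))))))
  [19] S(S(S(S(S(S(mul(add(Z, mul(Z, SSZ)), add(SSZ, SZ))))))))
  [20] S(S(S(S(S(S(mul(mul(Z, SSZ), add(SSZ, SZ))))))))
  [21] S(S(S(S(S(S(mul(Z, add(SSZ, SZ))))))))
  [22] S^6(Z)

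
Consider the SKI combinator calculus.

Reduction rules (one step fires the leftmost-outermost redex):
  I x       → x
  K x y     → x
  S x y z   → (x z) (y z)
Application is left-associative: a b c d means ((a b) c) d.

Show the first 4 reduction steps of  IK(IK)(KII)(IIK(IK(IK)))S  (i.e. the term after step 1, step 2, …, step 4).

  start: IK(IK)(KII)(IIK(IK(IK)))S
  [1] K(IK)(KII)(IIK(IK(IK)))S
  [2] IK(IIK(IK(IK)))S
  [3] K(IIK(IK(IK)))S
  [4] IIK(IK(IK))

Answer: after 4 steps: IIK(IK(IK))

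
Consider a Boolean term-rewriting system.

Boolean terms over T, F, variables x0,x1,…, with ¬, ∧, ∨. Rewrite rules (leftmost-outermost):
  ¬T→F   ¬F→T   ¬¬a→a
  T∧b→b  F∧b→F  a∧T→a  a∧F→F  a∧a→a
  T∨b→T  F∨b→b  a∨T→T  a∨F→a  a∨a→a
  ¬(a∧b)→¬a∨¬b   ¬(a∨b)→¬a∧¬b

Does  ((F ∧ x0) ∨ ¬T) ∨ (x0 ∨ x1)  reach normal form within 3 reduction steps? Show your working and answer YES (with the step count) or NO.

Answer: NO — after 3 steps the term is F ∨ (x0 ∨ x1), not yet normal

Working:
  start: ((F ∧ x0) ∨ ¬T) ∨ (x0 ∨ x1)
  [1] (F ∨ ¬T) ∨ (x0 ∨ x1)
  [2] ¬T ∨ (x0 ∨ x1)
  [3] F ∨ (x0 ∨ x1)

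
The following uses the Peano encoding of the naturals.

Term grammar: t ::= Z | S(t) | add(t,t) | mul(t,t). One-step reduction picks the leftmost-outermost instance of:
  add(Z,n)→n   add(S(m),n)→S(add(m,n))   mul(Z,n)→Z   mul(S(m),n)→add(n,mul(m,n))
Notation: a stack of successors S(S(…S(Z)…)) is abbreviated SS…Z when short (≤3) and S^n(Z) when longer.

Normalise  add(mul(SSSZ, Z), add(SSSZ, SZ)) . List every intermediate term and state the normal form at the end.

  start: add(mul(SSSZ, Z), add(SSSZ, SZ))
  →1  add(add(Z, mul(SSZ, Z)), add(SSSZ, SZ))
  →2  add(mul(SSZ, Z), add(SSSZ, SZ))
  →3  add(add(Z, mul(SZ, Z)), add(SSSZ, SZ))
  →4  add(mul(SZ, Z), add(SSSZ, SZ))
  →5  add(add(Z, mul(Z, Z)), add(SSSZ, SZ))
  →6  add(mul(Z, Z), add(SSSZ, SZ))
  →7  add(Z, add(SSSZ, SZ))
  →8  add(SSSZ, SZ)
  →9  S(add(SSZ, SZ))
  →10  S(S(add(SZ, SZ)))
  →11  S(S(S(add(Z, SZ))))
  →12  S^4(Z)

Answer: normal form = S^4(Z)  (in 12 steps)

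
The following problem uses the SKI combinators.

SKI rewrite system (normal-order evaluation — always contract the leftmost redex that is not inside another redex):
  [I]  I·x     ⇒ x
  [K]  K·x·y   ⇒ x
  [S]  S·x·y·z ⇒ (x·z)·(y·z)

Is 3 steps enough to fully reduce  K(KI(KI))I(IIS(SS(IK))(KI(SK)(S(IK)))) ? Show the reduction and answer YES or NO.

  start: K(KI(KI))I(IIS(SS(IK))(KI(SK)(S(IK))))
  →1  KI(KI)(IIS(SS(IK))(KI(SK)(S(IK))))
  →2  I(IIS(SS(IK))(KI(SK)(S(IK))))
  →3  IIS(SS(IK))(KI(SK)(S(IK)))

Answer: NO — after 3 steps the term is IIS(SS(IK))(KI(SK)(S(IK))), not yet normal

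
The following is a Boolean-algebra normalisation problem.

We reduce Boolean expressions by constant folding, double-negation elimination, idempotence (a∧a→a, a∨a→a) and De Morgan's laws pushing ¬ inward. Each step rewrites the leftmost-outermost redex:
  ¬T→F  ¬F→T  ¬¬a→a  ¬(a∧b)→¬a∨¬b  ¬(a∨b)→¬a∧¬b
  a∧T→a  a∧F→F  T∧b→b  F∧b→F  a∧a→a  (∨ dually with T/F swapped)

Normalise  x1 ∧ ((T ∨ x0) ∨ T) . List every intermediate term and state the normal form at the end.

  start: x1 ∧ ((T ∨ x0) ∨ T)
  step 1: x1 ∧ T
  step 2: x1

Answer: normal form = x1  (in 2 steps)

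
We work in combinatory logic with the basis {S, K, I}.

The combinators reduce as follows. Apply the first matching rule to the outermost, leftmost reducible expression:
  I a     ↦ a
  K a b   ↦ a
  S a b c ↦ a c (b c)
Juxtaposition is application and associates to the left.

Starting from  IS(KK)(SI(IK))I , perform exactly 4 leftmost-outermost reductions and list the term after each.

  start: IS(KK)(SI(IK))I
  step 1: S(KK)(SI(IK))I
  step 2: KKI(SI(IK)I)
  step 3: K(SI(IK)I)
  step 4: K(II(IKI))

Answer: after 4 steps: K(II(IKI))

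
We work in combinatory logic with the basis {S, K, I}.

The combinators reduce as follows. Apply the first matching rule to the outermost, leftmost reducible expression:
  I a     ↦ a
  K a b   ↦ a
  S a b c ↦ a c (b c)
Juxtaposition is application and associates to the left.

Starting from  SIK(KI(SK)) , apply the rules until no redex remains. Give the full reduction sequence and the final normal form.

Answer: normal form = KI  (in 5 steps)

Reduction:
  start: SIK(KI(SK))
  [1] I(KI(SK))(K(KI(SK)))
  [2] KI(SK)(K(KI(SK)))
  [3] I(K(KI(SK)))
  [4] K(KI(SK))
  [5] KI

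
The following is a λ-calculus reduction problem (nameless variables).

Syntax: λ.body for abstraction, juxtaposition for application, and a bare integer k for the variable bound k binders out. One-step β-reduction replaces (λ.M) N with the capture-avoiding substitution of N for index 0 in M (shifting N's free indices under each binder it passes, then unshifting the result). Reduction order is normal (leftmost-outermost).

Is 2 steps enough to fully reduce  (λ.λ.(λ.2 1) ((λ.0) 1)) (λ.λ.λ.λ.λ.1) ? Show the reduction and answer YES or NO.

Answer: NO — after 2 steps the term is λ.(λ.λ.λ.λ.λ.1) 0, not yet normal

Derivation:
  start: (λ.λ.(λ.2 1) ((λ.0) 1)) (λ.λ.λ.λ.λ.1)
  →1  λ.(λ.(λ.λ.λ.λ.λ.1) 1) ((λ.0) (λ.λ.λ.λ.λ.1))
  →2  λ.(λ.λ.λ.λ.λ.1) 0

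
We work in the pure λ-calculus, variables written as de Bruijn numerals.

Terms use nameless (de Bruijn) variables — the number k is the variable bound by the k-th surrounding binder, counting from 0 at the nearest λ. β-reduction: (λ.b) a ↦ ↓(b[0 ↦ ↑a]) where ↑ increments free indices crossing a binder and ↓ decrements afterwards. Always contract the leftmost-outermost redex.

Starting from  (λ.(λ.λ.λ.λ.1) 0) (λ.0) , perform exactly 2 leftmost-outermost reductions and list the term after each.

Answer: after 2 steps: λ.λ.λ.1

Reduction:
  start: (λ.(λ.λ.λ.λ.1) 0) (λ.0)
  [1] (λ.λ.λ.λ.1) (λ.0)
  [2] λ.λ.λ.1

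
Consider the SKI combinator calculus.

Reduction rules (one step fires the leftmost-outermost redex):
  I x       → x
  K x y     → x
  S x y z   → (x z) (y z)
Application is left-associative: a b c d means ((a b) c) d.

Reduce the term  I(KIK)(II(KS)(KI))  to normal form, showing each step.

Answer: normal form = S  (in 6 steps)

Derivation:
  start: I(KIK)(II(KS)(KI))
  step 1: KIK(II(KS)(KI))
  step 2: I(II(KS)(KI))
  step 3: II(KS)(KI)
  step 4: I(KS)(KI)
  step 5: KS(KI)
  step 6: S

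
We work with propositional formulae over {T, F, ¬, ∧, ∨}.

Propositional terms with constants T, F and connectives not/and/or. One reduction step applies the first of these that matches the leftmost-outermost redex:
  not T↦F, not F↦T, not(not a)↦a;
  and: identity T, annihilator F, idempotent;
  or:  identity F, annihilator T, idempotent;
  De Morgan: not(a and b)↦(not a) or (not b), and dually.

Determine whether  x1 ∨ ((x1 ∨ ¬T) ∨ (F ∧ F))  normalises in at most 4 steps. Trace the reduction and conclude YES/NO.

  start: x1 ∨ ((x1 ∨ ¬T) ∨ (F ∧ F))
  step 1: x1 ∨ ((x1 ∨ F) ∨ (F ∧ F))
  step 2: x1 ∨ (x1 ∨ (F ∧ F))
  step 3: x1 ∨ (x1 ∨ F)
  step 4: x1 ∨ x1

Answer: NO — after 4 steps the term is x1 ∨ x1, not yet normal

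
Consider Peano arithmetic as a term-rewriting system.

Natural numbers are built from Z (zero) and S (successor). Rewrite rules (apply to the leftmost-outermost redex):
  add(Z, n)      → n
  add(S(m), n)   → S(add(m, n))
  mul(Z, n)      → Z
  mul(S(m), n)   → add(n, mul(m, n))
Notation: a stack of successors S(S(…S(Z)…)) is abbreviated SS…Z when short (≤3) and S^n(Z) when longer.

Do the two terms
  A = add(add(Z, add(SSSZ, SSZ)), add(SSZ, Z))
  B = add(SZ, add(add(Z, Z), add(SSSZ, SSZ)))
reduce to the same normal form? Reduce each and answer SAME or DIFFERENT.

Term A:
  start: add(add(Z, add(SSSZ, SSZ)), add(SSZ, Z))
  step 1: add(add(SSSZ, SSZ), add(SSZ, Z))
  step 2: add(S(add(SSZ, SSZ)), add(SSZ, Z))
  step 3: S(add(add(SSZ, SSZ), add(SSZ, Z)))
  step 4: S(add(S(add(SZ, SSZ)), add(SSZ, Z)))
  step 5: S(S(add(add(SZ, SSZ), add(SSZ, Z))))
  step 6: S(S(add(S(add(Z, SSZ)), add(SSZ, Z))))
  step 7: S(S(S(add(add(Z, SSZ), add(SSZ, Z)))))
  step 8: S(S(S(add(SSZ, add(SSZ, Z)))))
  step 9: S(S(S(S(add(SZ, add(SSZ, Z))))))
  step 10: S(S(S(S(S(add(Z, add(SSZ, Z)))))))
  step 11: S(S(S(S(S(add(SSZ, Z))))))
  step 12: S(S(S(S(S(S(add(SZ, Z)))))))
  step 13: S(S(S(S(S(S(S(add(Z, Z))))))))
  step 14: S^7(Z)

Term B:
  start: add(SZ, add(add(Z, Z), add(SSSZ, SSZ)))
  step 1: S(add(Z, add(add(Z, Z), add(SSSZ, SSZ))))
  step 2: S(add(add(Z, Z), add(SSSZ, SSZ)))
  step 3: S(add(Z, add(SSSZ, SSZ)))
  step 4: S(add(SSSZ, SSZ))
  step 5: S(S(add(SSZ, SSZ)))
  step 6: S(S(S(add(SZ, SSZ))))
  step 7: S(S(S(S(add(Z, SSZ)))))
  step 8: S^6(Z)

Answer: DIFFERENT — A ⇓ S^7(Z), B ⇓ S^6(Z)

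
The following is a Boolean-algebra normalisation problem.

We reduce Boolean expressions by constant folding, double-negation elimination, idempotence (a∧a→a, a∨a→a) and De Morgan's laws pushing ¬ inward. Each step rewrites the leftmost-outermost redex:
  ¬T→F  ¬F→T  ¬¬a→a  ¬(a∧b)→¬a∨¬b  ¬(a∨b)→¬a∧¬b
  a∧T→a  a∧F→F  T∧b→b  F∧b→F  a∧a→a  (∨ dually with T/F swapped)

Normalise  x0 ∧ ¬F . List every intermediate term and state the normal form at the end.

Answer: normal form = x0  (in 2 steps)

Working:
  start: x0 ∧ ¬F
  [1] x0 ∧ T
  [2] x0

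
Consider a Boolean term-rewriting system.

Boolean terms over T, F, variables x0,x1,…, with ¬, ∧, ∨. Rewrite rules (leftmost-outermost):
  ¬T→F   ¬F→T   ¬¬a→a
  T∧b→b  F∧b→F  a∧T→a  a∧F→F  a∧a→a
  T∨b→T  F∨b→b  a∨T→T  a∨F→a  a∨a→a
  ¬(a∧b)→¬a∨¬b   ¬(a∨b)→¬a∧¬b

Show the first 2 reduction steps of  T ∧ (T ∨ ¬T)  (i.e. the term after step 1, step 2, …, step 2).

  start: T ∧ (T ∨ ¬T)
  step 1: T ∨ ¬T
  step 2: T

Answer: after 2 steps: T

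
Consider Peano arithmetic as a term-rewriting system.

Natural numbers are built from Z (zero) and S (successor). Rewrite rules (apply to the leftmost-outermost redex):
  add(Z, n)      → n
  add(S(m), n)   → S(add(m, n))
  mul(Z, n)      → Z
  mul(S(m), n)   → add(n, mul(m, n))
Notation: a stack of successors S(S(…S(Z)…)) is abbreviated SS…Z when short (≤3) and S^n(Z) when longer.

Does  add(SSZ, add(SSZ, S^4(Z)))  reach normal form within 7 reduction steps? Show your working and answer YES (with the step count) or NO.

  start: add(SSZ, add(SSZ, S^4(Z)))
  step 1: S(add(SZ, add(SSZ, S^4(Z))))
  step 2: S(S(add(Z, add(SSZ, S^4(Z)))))
  step 3: S(S(add(SSZ, S^4(Z))))
  step 4: S(S(S(add(SZ, S^4(Z)))))
  step 5: S(S(S(S(add(Z, S^4(Z))))))
  step 6: S^8(Z)

Answer: YES — reaches normal form S^8(Z) in 6 ≤ 7 steps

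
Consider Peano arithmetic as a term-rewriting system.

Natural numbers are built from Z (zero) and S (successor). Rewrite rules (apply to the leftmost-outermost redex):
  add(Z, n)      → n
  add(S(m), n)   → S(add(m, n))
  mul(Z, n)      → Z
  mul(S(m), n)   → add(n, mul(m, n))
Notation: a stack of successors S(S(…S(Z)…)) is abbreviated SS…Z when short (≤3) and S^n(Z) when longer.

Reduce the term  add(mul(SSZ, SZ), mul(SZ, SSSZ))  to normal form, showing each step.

Answer: normal form = S^5(Z)  (in 16 steps)

Working:
  start: add(mul(SSZ, SZ), mul(SZ, SSSZ))
  step 1: add(add(SZ, mul(SZ, SZ)), mul(SZ, SSSZ))
  step 2: add(S(add(Z, mul(SZ, SZ))), mul(SZ, SSSZ))
  step 3: S(add(add(Z, mul(SZ, SZ)), mul(SZ, SSSZ)))
  step 4: S(add(mul(SZ, SZ), mul(SZ, SSSZ)))
  step 5: S(add(add(SZ, mul(Z, SZ)), mul(SZ, SSSZ)))
  step 6: S(add(S(add(Z, mul(Z, SZ))), mul(SZ, SSSZ)))
  step 7: S(S(add(add(Z, mul(Z, SZ)), mul(SZ, SSSZ))))
  step 8: S(S(add(mul(Z, SZ), mul(SZ, SSSZ))))
  step 9: S(S(add(Z, mul(SZ, SSSZ))))
  step 10: S(S(mul(SZ, SSSZ)))
  step 11: S(S(add(SSSZ, mul(Z, SSSZ))))
  step 12: S(S(S(add(SSZ, mul(Z, SSSZ)))))
  step 13: S(S(S(S(add(SZ, mul(Z, SSSZ))))))
  step 14: S(S(S(S(S(add(Z, mul(Z, SSSZ)))))))
  step 15: S(S(S(S(S(mul(Z, SSSZ))))))
  step 16: S^5(Z)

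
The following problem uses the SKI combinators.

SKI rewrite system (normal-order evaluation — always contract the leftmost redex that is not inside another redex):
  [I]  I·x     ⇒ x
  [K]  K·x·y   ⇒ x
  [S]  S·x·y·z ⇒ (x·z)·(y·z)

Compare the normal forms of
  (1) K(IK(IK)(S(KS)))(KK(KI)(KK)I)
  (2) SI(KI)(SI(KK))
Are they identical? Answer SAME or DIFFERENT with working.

Term A:
  start: K(IK(IK)(S(KS)))(KK(KI)(KK)I)
  step 1: IK(IK)(S(KS))
  step 2: K(IK)(S(KS))
  step 3: IK
  step 4: K

Term B:
  start: SI(KI)(SI(KK))
  step 1: I(SI(KK))(KI(SI(KK)))
  step 2: SI(KK)(KI(SI(KK)))
  step 3: I(KI(SI(KK)))(KK(KI(SI(KK))))
  step 4: KI(SI(KK))(KK(KI(SI(KK))))
  step 5: I(KK(KI(SI(KK))))
  step 6: KK(KI(SI(KK)))
  step 7: K

Answer: SAME — A ⇓ K, B ⇓ K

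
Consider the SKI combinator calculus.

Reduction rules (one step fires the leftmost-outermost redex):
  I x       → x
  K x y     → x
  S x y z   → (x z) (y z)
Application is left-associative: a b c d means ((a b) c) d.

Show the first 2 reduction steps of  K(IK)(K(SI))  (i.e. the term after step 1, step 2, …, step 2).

Answer: after 2 steps: K

Reduction:
  start: K(IK)(K(SI))
  [1] IK
  [2] K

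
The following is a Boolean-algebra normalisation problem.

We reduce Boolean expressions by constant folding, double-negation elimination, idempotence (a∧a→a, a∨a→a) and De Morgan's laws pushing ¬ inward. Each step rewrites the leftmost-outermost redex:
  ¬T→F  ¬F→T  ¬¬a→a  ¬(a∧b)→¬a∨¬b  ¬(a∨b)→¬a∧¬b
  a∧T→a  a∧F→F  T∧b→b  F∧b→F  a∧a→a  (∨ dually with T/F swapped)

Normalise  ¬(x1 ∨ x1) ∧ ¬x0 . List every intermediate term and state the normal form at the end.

  start: ¬(x1 ∨ x1) ∧ ¬x0
  [1] (¬x1 ∧ ¬x1) ∧ ¬x0
  [2] ¬x1 ∧ ¬x0

Answer: normal form = ¬x1 ∧ ¬x0  (in 2 steps)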